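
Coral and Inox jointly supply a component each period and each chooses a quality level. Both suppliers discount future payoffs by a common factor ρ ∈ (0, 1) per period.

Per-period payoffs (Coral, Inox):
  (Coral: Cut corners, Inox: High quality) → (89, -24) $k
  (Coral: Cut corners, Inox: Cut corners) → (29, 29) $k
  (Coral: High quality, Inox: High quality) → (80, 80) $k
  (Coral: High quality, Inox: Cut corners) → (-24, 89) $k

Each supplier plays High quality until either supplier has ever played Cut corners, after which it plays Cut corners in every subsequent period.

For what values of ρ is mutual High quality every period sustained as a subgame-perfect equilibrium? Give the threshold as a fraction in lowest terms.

One-period gain from deviating is 89 − 80 = 9. The loss is 80 − 29 = 51 in every subsequent period, with present value 51·ρ/(1−ρ).
Deviation is unprofitable when 51·ρ/(1−ρ) ≥ 9, i.e. ρ/(1−ρ) ≥ 3/17.
Equivalently ρ ≥ 9/(9+51) = 3/20.

3/20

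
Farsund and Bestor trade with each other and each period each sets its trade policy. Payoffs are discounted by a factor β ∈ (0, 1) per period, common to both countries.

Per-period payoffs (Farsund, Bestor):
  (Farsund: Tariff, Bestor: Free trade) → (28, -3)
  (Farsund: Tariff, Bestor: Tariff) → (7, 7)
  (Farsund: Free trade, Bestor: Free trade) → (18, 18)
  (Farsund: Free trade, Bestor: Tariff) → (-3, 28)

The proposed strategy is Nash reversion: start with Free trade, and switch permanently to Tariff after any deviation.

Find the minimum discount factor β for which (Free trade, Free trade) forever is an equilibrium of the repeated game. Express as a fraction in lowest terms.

10/21

One-period gain from deviating is 28 − 18 = 10. The loss is 18 − 7 = 11 in every subsequent period, with present value 11·β/(1−β).
Deviation is unprofitable when 11·β/(1−β) ≥ 10, i.e. β/(1−β) ≥ 10/11.
Equivalently β ≥ 10/(10+11) = 10/21.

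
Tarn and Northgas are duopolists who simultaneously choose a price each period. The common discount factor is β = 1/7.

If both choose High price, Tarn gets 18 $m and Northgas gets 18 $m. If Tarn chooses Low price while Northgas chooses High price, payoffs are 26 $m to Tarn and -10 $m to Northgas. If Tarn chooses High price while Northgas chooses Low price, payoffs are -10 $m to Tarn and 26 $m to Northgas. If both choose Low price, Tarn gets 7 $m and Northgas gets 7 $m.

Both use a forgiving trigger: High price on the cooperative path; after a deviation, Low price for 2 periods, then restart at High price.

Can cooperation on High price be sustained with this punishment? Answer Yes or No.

Comparing payoff streams over the 3 periods until play realigns: cooperate → 18(1+β+…+β^2); deviate → 26 + 7(β+…+β^2).
Cooperation is sustained iff (18−7)(β+…+β^2) ≥ 26−18.
β+…+β^2 = 1/7·(1−(1/7)^2)/(1−1/7) = 0.1633, and (26−18)/(18−7) = 0.7273.
0.1633 < 0.7273, so cooperation is not sustainable.

No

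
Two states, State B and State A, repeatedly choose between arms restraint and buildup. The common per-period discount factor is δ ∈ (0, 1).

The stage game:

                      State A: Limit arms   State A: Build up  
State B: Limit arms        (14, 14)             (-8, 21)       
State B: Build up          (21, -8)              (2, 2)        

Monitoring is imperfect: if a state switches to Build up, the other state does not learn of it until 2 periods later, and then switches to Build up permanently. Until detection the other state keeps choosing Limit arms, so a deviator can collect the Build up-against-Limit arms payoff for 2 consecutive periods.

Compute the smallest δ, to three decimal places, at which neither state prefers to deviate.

0.607

Deviating for the 2 undetected periods gains 21−14 = 7 per period over cooperation, then loses 14−2 = 12 per period forever once punishment starts.
Gain: 7(1 + δ + … + δ^1); loss: 12·δ^2/(1−δ).
No profitable deviation ⇔ 7(1−δ^2) ≤ 12·δ^2, i.e. δ^2 ≥ 7/(7+12) = 7/19.
Hence δ ≥ (7/19)^(1/2) ≈ 0.607.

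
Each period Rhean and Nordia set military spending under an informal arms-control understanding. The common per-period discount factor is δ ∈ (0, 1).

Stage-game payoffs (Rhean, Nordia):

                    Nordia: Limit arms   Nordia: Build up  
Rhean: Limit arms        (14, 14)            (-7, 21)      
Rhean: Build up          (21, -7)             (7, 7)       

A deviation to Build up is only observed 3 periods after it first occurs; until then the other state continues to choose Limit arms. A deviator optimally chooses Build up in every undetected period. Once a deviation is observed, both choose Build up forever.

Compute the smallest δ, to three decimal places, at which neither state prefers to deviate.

0.794

A deviator earns 21 for 3 periods, then 7 forever; cooperating earns 14 forever. Multiplying the IC by (1−δ):
14 ≥ 21(1−δ^3) + 7δ^3, so 14·δ^3 ≥ 7 and δ^3 ≥ 1/2.
δ ≥ (1/2)^(1/3) ≈ 0.794.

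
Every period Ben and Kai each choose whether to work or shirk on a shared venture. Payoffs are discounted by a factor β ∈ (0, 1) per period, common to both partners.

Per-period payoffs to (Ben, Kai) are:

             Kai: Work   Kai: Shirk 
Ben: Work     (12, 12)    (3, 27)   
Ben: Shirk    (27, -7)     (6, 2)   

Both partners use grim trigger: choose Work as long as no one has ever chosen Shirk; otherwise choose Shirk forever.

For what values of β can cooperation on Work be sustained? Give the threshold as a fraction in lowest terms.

5/7

For Ben: deviation gain 27−12 = 15, per-period punishment loss 12−6 = 6. IC gives β ≥ 15/21 = 5/7.
For Kai: gain 15, loss 10 per period, so β ≥ 15/25 = 3/5.
The tighter constraint is Ben's, so cooperation needs β ≥ 5/7.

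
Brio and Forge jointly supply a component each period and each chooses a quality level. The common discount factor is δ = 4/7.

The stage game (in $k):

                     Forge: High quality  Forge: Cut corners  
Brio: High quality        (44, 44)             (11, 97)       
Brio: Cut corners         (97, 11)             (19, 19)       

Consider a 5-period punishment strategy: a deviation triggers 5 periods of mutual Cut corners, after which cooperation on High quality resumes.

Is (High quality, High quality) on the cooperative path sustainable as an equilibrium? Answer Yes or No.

IC: δ+…+δ^5 ≥ (97−44)/(44−19) = 53/25.
At δ = 4/7: partial sum = 1.2521 < 2.1200. Cooperation not sustainable.

No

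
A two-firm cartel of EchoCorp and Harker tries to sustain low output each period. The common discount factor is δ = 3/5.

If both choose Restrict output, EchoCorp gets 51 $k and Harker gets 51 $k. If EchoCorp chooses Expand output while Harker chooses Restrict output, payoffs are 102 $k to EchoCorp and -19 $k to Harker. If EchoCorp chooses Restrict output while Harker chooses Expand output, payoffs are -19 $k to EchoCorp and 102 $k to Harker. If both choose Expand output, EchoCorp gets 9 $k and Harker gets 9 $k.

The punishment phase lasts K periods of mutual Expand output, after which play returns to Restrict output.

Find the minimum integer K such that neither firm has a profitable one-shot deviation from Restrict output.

Need Σ_{k=1}^{K} δ^k ≥ (102−51)/(51−9) = 1.2143 at δ = 3/5.
At K = 3 the sum is 1.1760 < 1.2143; at K = 4 it is 1.3056 ≥ 1.2143.
So the minimum punishment length is K = 4.

4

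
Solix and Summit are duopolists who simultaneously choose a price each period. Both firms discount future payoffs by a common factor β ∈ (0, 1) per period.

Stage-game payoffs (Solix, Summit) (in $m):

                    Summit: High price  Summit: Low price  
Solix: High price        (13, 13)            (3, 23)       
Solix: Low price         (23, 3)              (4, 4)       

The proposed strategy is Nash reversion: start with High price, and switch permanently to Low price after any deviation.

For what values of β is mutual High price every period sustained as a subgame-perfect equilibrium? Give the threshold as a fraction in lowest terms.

10/19

One-period gain from deviating is 23 − 13 = 10. The loss is 13 − 4 = 9 in every subsequent period, with present value 9·β/(1−β).
Deviation is unprofitable when 9·β/(1−β) ≥ 10, i.e. β/(1−β) ≥ 10/9.
Equivalently β ≥ 10/(10+9) = 10/19.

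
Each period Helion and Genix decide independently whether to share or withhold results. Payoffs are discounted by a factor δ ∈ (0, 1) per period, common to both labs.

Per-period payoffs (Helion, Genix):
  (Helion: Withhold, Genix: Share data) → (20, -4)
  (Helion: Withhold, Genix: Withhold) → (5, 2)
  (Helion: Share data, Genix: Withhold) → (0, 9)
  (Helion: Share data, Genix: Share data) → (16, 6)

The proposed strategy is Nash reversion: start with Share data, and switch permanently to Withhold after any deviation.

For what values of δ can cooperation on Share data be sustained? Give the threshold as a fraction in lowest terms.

Helion: cooperation gives 16 each period; deviation gives 20 once then 5 forever.
  16/(1−δ) ≥ 20 + 5δ/(1−δ) ⇒ δ ≥ 4/15.
Genix: cooperation gives 6 each period; deviation gives 9 once then 2 forever.
  δ ≥ 3/7.
Both must hold, so the binding constraint is Genix's: δ ≥ 3/7.

3/7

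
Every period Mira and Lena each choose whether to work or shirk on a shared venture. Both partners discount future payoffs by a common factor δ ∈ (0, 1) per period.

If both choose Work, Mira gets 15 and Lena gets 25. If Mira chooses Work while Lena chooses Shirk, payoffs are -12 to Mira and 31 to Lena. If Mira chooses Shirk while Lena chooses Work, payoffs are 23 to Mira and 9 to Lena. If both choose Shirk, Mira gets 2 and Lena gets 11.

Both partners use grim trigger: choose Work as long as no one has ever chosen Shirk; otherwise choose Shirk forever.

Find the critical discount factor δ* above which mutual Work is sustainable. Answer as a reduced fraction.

For Mira: deviation gain 23−15 = 8, per-period punishment loss 15−2 = 13. IC gives δ ≥ 8/21.
For Lena: gain 6, loss 14 per period, so δ ≥ 6/20 = 3/10.
The tighter constraint is Mira's, so cooperation needs δ ≥ 8/21.

8/21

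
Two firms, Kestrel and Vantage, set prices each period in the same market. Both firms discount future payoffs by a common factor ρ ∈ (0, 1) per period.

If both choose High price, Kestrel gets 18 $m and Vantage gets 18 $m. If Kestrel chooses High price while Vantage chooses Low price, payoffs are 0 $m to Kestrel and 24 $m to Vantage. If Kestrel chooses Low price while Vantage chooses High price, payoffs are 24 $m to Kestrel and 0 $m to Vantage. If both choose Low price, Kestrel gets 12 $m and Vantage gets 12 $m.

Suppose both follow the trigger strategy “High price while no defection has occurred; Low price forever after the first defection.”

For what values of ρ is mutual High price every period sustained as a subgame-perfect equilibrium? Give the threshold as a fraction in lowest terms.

One-period gain from deviating is 24 − 18 = 6. The loss is 18 − 12 = 6 in every subsequent period, with present value 6·ρ/(1−ρ).
Deviation is unprofitable when 6·ρ/(1−ρ) ≥ 6, i.e. ρ/(1−ρ) ≥ 1.
Equivalently ρ ≥ 6/(6+6) = 1/2.

1/2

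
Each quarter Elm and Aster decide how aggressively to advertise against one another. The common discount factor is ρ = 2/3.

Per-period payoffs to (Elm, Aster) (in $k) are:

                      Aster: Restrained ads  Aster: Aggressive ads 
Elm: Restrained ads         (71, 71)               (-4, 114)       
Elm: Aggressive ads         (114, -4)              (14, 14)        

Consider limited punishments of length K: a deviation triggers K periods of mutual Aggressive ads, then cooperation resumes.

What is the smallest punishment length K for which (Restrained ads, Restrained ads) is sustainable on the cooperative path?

2

IC: ρ(1−ρ^K)/(1−ρ) ≥ (114−71)/(71−14) = 43/57.
With ρ = 2/3: need 1 − ρ^K ≥ 43/57·(1−2/3)/(2/3), i.e. ρ^K ≤ 0.6228.
Since (2/3)^1 = 0.6667 and (2/3)^2 = 0.4444, the smallest such K is 2.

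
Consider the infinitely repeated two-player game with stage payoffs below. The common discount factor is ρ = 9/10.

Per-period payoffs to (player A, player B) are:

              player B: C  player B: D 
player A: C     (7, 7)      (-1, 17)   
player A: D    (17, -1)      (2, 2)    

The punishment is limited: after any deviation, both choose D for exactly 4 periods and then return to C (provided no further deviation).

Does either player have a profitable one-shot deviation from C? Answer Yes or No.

No

A one-shot deviation gives 17 now, then 2 for 4 periods, then back to 7.
Gain from deviating: (17−7) today; loss: (7−2) in each of the next 4 periods.
No-deviation condition: (7−2)(ρ+…+ρ^4) ≥ 17−7, i.e. ρ+…+ρ^4 ≥ 2.
At ρ = 9/10: ρ+…+ρ^4 = 3.0951 ≥ 2.0000.
So cooperation is sustainable.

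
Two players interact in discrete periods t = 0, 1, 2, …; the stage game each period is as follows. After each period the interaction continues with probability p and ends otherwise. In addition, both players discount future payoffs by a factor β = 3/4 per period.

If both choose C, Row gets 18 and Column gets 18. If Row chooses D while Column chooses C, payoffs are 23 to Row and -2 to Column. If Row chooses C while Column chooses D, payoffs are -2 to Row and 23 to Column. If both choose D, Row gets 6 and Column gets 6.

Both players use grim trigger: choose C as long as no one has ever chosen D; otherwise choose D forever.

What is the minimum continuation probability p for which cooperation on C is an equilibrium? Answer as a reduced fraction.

With continuation probability p and discount β, the effective per-period discount factor is βp.
Grim-trigger IC: βp ≥ (23−18)/(23−6) = 5/17.
So p ≥ (5/17)/(3/4) = 20/51.

20/51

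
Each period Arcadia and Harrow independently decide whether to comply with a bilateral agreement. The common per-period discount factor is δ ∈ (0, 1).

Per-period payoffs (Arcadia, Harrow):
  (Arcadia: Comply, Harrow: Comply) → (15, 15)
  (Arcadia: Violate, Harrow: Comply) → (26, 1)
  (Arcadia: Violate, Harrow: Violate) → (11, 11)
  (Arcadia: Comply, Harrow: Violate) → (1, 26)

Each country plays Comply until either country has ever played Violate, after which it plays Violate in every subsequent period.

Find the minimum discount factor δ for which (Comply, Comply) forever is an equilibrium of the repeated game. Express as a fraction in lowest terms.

11/15

One-period gain from deviating is 26 − 15 = 11. The loss is 15 − 11 = 4 in every subsequent period, with present value 4·δ/(1−δ).
Deviation is unprofitable when 4·δ/(1−δ) ≥ 11, i.e. δ/(1−δ) ≥ 11/4.
Equivalently δ ≥ 11/(11+4) = 11/15.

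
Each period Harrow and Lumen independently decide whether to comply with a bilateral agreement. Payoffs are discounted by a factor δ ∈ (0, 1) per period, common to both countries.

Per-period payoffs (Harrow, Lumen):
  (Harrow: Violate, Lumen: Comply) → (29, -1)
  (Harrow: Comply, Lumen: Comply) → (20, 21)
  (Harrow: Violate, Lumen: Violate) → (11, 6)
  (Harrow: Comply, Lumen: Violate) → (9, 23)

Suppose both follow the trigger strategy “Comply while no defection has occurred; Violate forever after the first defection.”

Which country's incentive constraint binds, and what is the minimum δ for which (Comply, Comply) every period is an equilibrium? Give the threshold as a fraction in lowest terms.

Harrow; δ ≥ 1/2

Harrow's threshold: (29−20)/(29−11) = 1/2.
Lumen's threshold: (23−21)/(23−6) = 2/17.
1/2 > 2/17, so Harrow binds and δ* = 1/2.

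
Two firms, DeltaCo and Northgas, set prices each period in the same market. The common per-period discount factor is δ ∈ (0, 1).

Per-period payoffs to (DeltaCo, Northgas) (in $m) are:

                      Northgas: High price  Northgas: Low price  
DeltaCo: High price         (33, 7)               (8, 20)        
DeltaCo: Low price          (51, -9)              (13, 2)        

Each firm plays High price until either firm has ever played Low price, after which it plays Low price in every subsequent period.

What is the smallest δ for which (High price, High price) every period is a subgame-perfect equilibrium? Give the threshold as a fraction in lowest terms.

For DeltaCo: deviation gain 51−33 = 18, per-period punishment loss 33−13 = 20. IC gives δ ≥ 18/38 = 9/19.
For Northgas: gain 13, loss 5 per period, so δ ≥ 13/18.
The tighter constraint is Northgas's, so cooperation needs δ ≥ 13/18.

13/18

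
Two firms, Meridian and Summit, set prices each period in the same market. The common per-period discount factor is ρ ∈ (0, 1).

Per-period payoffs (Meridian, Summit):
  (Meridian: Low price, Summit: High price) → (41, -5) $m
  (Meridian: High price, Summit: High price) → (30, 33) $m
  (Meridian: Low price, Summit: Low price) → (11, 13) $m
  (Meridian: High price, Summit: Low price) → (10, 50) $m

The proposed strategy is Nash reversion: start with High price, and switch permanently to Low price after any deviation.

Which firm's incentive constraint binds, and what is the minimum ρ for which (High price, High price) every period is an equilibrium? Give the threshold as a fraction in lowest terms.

Meridian: cooperation gives 30 each period; deviation gives 41 once then 11 forever.
  30/(1−ρ) ≥ 41 + 11ρ/(1−ρ) ⇒ ρ ≥ 11/30.
Summit: cooperation gives 33 each period; deviation gives 50 once then 13 forever.
  ρ ≥ 17/37.
Both must hold, so the binding constraint is Summit's: ρ ≥ 17/37.

Summit; ρ ≥ 17/37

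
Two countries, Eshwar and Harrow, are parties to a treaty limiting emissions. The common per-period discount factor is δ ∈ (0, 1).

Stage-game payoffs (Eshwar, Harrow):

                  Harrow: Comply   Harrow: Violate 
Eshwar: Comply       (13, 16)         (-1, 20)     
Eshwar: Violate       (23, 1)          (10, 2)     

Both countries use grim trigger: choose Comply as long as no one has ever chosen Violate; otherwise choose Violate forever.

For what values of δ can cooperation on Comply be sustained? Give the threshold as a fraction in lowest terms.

Eshwar: cooperation gives 13 each period; deviation gives 23 once then 10 forever.
  13/(1−δ) ≥ 23 + 10δ/(1−δ) ⇒ δ ≥ 10/13.
Harrow: cooperation gives 16 each period; deviation gives 20 once then 2 forever.
  δ ≥ 4/18 = 2/9.
Both must hold, so the binding constraint is Eshwar's: δ ≥ 10/13.

10/13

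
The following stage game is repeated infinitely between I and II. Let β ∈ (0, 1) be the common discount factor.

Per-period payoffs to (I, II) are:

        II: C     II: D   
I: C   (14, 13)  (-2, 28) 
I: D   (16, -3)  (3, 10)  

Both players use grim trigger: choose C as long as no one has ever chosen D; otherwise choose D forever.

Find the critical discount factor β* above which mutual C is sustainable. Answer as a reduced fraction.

I: cooperation gives 14 each period; deviation gives 16 once then 3 forever.
  14/(1−β) ≥ 16 + 3β/(1−β) ⇒ β ≥ 2/13.
II: cooperation gives 13 each period; deviation gives 28 once then 10 forever.
  β ≥ 15/18 = 5/6.
Both must hold, so the binding constraint is II's: β ≥ 5/6.

5/6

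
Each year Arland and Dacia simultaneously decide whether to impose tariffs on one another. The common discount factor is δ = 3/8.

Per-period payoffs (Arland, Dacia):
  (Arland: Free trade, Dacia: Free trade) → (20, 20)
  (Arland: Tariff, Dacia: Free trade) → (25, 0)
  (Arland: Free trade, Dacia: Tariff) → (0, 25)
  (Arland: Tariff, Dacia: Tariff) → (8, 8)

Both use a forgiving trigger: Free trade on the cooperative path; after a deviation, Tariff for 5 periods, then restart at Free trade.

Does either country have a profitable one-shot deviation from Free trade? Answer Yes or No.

No

Comparing payoff streams over the 6 periods until play realigns: cooperate → 20(1+δ+…+δ^5); deviate → 25 + 8(δ+…+δ^5).
Cooperation is sustained iff (20−8)(δ+…+δ^5) ≥ 25−20.
δ+…+δ^5 = 3/8·(1−(3/8)^5)/(1−3/8) = 0.5956, and (25−20)/(20−8) = 0.4167.
0.5956 ≥ 0.4167, so cooperation is sustainable.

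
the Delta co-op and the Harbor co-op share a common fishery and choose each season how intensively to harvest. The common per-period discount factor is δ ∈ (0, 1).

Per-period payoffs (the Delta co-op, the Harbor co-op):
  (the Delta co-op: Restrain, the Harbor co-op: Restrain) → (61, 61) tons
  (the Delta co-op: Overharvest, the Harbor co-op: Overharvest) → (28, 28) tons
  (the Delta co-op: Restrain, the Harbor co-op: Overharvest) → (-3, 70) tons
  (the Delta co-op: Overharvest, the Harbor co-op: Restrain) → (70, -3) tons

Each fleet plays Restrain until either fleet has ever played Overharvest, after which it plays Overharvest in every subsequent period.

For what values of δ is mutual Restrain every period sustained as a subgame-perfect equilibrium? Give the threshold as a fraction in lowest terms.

3/14

Under grim trigger the critical discount factor is (T−C)/(T−P) with T = 70, C = 61, P = 28.
δ* = (70−61)/(70−28) = 9/42 = 3/14.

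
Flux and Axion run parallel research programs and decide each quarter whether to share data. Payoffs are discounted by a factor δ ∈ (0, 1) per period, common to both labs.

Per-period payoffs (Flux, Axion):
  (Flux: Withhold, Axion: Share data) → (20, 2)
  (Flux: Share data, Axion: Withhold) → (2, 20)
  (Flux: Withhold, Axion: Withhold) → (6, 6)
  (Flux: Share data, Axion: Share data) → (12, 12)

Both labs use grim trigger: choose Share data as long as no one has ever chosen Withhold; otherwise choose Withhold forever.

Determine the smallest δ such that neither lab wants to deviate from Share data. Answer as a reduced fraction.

4/7

Cooperation forever yields 12 each period: 12/(1−δ).
Deviating yields 20 once, then 6 forever: 20 + 6δ/(1−δ).
No profitable deviation requires 12/(1−δ) ≥ 20 + 6δ/(1−δ).
Multiplying by (1−δ): 12 ≥ 20(1−δ) + 6δ = 20 − 14δ.
So 14δ ≥ 8, i.e. δ ≥ 8/14 = 4/7.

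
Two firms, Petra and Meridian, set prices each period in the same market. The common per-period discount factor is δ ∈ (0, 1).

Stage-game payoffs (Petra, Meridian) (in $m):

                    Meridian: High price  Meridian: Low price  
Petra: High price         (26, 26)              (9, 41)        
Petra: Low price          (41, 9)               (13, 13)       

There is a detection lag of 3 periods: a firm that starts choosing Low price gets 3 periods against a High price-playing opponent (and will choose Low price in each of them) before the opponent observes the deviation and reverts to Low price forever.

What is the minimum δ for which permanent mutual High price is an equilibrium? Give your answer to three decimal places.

0.812

The best deviation is to choose Low price for all 3 undetected periods, earning 41 each, then 13 forever once detected.
Deviation value: 41(1−δ^3)/(1−δ) + 13δ^3/(1−δ); cooperation value: 26/(1−δ).
IC: 26 ≥ 41(1−δ^3) + 13δ^3 = 41 − 28δ^3.
So δ^3 ≥ 15/28, giving δ ≥ (15/28)^(1/3) ≈ 0.812.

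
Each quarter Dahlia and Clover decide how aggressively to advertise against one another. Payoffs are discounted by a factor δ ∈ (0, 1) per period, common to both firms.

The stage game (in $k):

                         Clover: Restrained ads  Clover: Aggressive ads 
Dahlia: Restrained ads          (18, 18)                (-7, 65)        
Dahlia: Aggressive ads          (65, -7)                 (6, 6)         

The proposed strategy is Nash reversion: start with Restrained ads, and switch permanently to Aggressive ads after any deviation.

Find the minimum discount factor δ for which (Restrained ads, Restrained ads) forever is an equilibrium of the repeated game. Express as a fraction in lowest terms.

Under grim trigger the critical discount factor is (T−C)/(T−P) with T = 65, C = 18, P = 6.
δ* = (65−18)/(65−6) = 47/59.

47/59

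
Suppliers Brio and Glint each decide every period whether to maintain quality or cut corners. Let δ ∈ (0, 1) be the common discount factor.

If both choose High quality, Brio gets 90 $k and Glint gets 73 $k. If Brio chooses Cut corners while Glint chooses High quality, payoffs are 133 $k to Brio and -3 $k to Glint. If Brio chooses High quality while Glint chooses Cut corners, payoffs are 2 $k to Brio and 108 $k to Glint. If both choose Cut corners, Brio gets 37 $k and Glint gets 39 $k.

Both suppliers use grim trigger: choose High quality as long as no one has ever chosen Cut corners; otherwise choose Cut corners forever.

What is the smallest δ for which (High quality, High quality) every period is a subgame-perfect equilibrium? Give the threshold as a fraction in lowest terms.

35/69

For Brio: deviation gain 133−90 = 43, per-period punishment loss 90−37 = 53. IC gives δ ≥ 43/96.
For Glint: gain 35, loss 34 per period, so δ ≥ 35/69.
The tighter constraint is Glint's, so cooperation needs δ ≥ 35/69.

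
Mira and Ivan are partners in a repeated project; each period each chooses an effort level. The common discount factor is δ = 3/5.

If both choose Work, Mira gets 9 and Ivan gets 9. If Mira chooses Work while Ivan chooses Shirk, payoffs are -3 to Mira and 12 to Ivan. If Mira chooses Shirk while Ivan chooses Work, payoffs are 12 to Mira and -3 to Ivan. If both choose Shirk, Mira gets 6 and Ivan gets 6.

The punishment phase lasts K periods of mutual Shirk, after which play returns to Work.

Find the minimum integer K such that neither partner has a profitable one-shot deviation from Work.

3

No profitable deviation requires (9−6)(δ+…+δ^K) ≥ 12−9, i.e. δ+…+δ^K ≥ 1 ≈ 1.0000.
With δ = 3/5, the partial sums are K=1: 0.6000, K=2: 0.9600, K=3: 1.1760.
K = 3 is the first length at which the sum reaches 1.0000.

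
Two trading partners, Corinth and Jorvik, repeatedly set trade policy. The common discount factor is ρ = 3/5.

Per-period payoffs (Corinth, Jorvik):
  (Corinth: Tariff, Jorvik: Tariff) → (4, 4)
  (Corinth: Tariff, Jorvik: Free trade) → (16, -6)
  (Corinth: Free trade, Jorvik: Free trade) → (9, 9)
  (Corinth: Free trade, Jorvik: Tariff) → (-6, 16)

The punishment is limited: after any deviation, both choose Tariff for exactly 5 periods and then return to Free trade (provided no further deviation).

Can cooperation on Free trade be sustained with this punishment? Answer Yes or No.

No

IC: ρ+…+ρ^5 ≥ (16−9)/(9−4) = 7/5.
At ρ = 3/5: partial sum = 1.3834 < 1.4000. Cooperation not sustainable.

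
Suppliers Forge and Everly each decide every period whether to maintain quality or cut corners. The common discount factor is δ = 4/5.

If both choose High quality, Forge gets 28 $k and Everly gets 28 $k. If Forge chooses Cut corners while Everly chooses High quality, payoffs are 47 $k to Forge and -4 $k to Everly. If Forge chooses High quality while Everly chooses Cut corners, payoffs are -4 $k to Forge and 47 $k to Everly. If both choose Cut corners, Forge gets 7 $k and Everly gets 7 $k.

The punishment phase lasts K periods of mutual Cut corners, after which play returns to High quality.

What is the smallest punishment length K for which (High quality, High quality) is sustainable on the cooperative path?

IC: δ(1−δ^K)/(1−δ) ≥ (47−28)/(28−7) = 19/21.
With δ = 4/5: need 1 − δ^K ≥ 19/21·(1−4/5)/(4/5), i.e. δ^K ≤ 0.7738.
Since (4/5)^1 = 0.8000 and (4/5)^2 = 0.6400, the smallest such K is 2.

2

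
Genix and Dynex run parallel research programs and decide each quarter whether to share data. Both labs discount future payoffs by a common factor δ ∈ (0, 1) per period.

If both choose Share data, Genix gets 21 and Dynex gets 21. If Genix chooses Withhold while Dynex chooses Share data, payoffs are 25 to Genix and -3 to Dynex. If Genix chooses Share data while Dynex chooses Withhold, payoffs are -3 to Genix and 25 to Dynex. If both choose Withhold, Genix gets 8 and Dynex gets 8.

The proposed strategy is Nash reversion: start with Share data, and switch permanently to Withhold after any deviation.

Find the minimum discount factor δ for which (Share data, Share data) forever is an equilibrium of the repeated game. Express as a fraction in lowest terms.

4/17

One-period gain from deviating is 25 − 21 = 4. The loss is 21 − 8 = 13 in every subsequent period, with present value 13·δ/(1−δ).
Deviation is unprofitable when 13·δ/(1−δ) ≥ 4, i.e. δ/(1−δ) ≥ 4/13.
Equivalently δ ≥ 4/(4+13) = 4/17.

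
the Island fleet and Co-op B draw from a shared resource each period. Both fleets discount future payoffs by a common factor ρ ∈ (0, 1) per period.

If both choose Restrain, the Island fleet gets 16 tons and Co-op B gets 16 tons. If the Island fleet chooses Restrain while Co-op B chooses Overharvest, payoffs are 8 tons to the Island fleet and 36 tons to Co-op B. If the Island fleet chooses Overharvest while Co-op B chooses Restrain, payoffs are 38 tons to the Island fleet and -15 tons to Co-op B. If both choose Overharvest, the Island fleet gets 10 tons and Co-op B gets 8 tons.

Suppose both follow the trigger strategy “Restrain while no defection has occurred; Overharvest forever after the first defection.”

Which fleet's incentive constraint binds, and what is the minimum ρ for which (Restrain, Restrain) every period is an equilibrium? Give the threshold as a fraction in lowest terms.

For the Island fleet: deviation gain 38−16 = 22, per-period punishment loss 16−10 = 6. IC gives ρ ≥ 22/28 = 11/14.
For Co-op B: gain 20, loss 8 per period, so ρ ≥ 20/28 = 5/7.
The tighter constraint is the Island fleet's, so cooperation needs ρ ≥ 11/14.

the Island fleet; ρ ≥ 11/14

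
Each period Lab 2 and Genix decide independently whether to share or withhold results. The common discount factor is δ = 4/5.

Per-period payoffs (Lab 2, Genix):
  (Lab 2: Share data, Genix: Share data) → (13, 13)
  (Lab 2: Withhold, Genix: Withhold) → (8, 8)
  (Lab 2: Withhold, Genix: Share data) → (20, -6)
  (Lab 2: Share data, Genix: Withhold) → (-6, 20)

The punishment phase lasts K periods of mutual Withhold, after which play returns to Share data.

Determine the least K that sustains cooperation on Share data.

2

IC: δ(1−δ^K)/(1−δ) ≥ (20−13)/(13−8) = 7/5.
With δ = 4/5: need 1 − δ^K ≥ 7/5·(1−4/5)/(4/5), i.e. δ^K ≤ 0.6500.
Since (4/5)^1 = 0.8000 and (4/5)^2 = 0.6400, the smallest such K is 2.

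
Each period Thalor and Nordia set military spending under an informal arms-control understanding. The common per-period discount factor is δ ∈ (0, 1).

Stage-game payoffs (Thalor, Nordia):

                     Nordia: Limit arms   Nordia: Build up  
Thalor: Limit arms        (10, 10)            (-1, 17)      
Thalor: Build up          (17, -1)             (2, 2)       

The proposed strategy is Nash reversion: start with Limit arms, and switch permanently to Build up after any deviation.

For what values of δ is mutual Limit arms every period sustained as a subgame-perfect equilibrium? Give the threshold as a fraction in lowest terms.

One-period gain from deviating is 17 − 10 = 7. The loss is 10 − 2 = 8 in every subsequent period, with present value 8·δ/(1−δ).
Deviation is unprofitable when 8·δ/(1−δ) ≥ 7, i.e. δ/(1−δ) ≥ 7/8.
Equivalently δ ≥ 7/(7+8) = 7/15.

7/15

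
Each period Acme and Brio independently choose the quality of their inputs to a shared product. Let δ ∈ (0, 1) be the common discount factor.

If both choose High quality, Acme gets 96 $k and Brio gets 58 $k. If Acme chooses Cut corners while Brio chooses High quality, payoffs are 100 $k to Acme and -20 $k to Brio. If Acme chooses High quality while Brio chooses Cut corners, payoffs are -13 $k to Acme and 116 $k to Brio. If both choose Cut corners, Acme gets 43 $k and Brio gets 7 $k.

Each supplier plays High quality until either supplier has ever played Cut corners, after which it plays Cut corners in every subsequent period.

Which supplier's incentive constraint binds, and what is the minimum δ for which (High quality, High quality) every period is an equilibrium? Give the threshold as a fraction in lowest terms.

Brio; δ ≥ 58/109

Acme's threshold: (100−96)/(100−43) = 4/57.
Brio's threshold: (116−58)/(116−7) = 58/109.
4/57 < 58/109, so Brio binds and δ* = 58/109.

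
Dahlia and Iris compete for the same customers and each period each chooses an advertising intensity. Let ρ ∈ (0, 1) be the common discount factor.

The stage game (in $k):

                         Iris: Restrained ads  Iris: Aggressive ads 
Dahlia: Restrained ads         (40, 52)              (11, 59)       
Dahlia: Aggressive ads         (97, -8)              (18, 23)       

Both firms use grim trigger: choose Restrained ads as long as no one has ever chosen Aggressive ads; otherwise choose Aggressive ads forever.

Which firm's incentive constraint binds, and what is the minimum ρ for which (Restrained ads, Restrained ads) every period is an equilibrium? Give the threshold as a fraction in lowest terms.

Dahlia: cooperation gives 40 each period; deviation gives 97 once then 18 forever.
  40/(1−ρ) ≥ 97 + 18ρ/(1−ρ) ⇒ ρ ≥ 57/79.
Iris: cooperation gives 52 each period; deviation gives 59 once then 23 forever.
  ρ ≥ 7/36.
Both must hold, so the binding constraint is Dahlia's: ρ ≥ 57/79.

Dahlia; ρ ≥ 57/79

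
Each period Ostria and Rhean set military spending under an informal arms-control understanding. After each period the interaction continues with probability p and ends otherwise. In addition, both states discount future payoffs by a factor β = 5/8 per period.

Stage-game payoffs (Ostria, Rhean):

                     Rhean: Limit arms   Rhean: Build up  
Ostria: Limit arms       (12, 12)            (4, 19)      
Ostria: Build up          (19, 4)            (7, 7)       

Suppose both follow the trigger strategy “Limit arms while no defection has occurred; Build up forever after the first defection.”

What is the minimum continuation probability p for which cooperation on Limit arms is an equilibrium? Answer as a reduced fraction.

With continuation probability p and discount β, the effective per-period discount factor is βp.
Grim-trigger IC: βp ≥ (19−12)/(19−7) = 7/12.
So p ≥ (7/12)/(5/8) = 14/15.

14/15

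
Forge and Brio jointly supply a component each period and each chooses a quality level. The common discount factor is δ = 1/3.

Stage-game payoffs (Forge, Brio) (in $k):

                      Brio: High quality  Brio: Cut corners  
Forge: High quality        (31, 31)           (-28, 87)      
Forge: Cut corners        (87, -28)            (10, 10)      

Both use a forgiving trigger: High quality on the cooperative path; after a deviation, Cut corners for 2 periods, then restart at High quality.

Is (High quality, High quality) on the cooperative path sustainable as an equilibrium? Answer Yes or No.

IC: δ+…+δ^2 ≥ (87−31)/(31−10) = 8/3.
At δ = 1/3: partial sum = 0.4444 < 2.6667. Cooperation not sustainable.

No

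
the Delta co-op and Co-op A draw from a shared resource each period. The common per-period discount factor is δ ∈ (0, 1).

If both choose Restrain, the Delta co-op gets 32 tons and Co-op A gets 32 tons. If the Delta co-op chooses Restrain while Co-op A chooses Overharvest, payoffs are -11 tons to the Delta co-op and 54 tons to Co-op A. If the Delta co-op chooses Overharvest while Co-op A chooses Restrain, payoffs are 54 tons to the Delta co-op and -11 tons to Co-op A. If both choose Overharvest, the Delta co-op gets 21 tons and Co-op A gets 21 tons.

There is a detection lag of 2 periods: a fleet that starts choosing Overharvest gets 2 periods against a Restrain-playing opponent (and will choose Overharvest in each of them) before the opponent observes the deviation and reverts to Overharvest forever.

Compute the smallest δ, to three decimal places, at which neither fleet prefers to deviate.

Deviating for the 2 undetected periods gains 54−32 = 22 per period over cooperation, then loses 32−21 = 11 per period forever once punishment starts.
Gain: 22(1 + δ + … + δ^1); loss: 11·δ^2/(1−δ).
No profitable deviation ⇔ 22(1−δ^2) ≤ 11·δ^2, i.e. δ^2 ≥ 22/(22+11) = 2/3.
Hence δ ≥ (2/3)^(1/2) ≈ 0.816.

0.816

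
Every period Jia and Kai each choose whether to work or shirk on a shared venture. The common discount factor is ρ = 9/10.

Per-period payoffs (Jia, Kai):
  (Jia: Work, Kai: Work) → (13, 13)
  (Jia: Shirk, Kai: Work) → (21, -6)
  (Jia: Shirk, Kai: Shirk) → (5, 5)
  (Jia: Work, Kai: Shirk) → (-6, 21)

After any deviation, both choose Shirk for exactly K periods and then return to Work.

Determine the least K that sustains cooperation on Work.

2

IC: ρ(1−ρ^K)/(1−ρ) ≥ (21−13)/(13−5) = 1.
With ρ = 9/10: need 1 − ρ^K ≥ 1·(1−9/10)/(9/10), i.e. ρ^K ≤ 0.8889.
Since (9/10)^1 = 0.9000 and (9/10)^2 = 0.8100, the smallest such K is 2.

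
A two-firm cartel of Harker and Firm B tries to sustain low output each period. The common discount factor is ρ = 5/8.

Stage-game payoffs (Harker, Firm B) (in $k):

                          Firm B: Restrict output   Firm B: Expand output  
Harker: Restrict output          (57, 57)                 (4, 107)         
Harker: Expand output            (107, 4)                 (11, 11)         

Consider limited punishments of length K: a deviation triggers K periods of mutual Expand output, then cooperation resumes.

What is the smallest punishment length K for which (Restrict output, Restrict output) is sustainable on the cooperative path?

3

No profitable deviation requires (57−11)(ρ+…+ρ^K) ≥ 107−57, i.e. ρ+…+ρ^K ≥ 25/23 ≈ 1.0870.
With ρ = 5/8, the partial sums are K=1: 0.6250, K=2: 1.0156, K=3: 1.2598.
K = 3 is the first length at which the sum reaches 1.0870.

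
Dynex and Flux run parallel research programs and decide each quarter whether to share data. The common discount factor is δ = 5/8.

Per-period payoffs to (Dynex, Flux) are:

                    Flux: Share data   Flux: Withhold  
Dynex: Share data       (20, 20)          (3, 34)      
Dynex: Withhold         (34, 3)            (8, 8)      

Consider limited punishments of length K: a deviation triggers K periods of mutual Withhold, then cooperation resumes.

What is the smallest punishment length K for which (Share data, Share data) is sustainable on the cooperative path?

No profitable deviation requires (20−8)(δ+…+δ^K) ≥ 34−20, i.e. δ+…+δ^K ≥ 7/6 ≈ 1.1667.
With δ = 5/8, the partial sums are K=1: 0.6250, K=2: 1.0156, K=3: 1.2598.
K = 3 is the first length at which the sum reaches 1.1667.

3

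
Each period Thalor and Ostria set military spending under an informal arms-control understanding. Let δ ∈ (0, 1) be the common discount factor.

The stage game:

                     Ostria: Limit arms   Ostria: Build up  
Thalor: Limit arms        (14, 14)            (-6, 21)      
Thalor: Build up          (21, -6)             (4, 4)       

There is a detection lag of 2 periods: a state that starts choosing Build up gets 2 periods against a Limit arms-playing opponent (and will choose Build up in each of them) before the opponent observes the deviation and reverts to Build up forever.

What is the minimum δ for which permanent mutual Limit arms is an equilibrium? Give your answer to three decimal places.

A deviator earns 21 for 2 periods, then 4 forever; cooperating earns 14 forever. Multiplying the IC by (1−δ):
14 ≥ 21(1−δ^2) + 4δ^2, so 17·δ^2 ≥ 7 and δ^2 ≥ 7/17.
δ ≥ (7/17)^(1/2) ≈ 0.642.

0.642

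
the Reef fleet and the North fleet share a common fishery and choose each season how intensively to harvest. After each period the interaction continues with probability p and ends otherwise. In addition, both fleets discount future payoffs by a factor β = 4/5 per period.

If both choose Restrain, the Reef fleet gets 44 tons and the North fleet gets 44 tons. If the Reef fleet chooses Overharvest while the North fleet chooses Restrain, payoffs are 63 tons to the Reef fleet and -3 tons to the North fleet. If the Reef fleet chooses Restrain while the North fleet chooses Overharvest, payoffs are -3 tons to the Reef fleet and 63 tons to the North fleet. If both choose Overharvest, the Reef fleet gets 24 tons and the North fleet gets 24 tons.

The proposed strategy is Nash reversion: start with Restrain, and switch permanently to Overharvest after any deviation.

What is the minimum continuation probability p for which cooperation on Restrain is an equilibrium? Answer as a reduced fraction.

95/156

Expected continuation weight on next period's payoff is β·p = 4/5·p, which plays the role of the discount factor.
Cooperation requires 4/5·p ≥ (63−44)/(63−24) = 19/39, hence p ≥ 95/156.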